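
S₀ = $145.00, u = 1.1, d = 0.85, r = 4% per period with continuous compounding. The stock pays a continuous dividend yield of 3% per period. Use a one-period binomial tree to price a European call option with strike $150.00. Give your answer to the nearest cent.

Per-period risk-free factor R = e^0.04 = 1.0408; dividend-adjusted growth = e^(0.04−0.03) = 1.0101.
Risk-neutral probability p = (1.0101 − 0.85)/(1.1 − 0.85) = 0.1601/0.2500 = 0.6402
Terminal stock prices: S_u = 159.5, S_d = 123.2
Terminal payoffs (S − K): max(9.5, 0) = 9.5, max(-26.75, 0) = 0
Node 0 (S = 145): V_0 = e^(−0.04)·[0.6402·9.5000 + 0.3598·0.0000] = 5.8434

$5.84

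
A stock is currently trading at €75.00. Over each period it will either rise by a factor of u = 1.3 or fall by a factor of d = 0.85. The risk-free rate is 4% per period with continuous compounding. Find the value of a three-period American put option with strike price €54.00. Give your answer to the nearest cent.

€1.35

Risk-neutral probability p = (e^0.04 − 0.85)/(1.3 − 0.85) = 0.1908/0.4500 = 0.4240
Terminal stock prices: S_uuu = 164.8, S_uud = 107.7, S_udd = 70.44, S_ddd = 46.06
Terminal payoffs (K − S): max(-110.8, 0) = 0, max(-53.74, 0) = 0, max(-16.44, 0) = 0, max(7.941, 0) = 7.941
Node uu (S = 126.8): continuation = e^(−0.04)·[0.4240·0.0000 + 0.5760·0.0000] = 0.0000; exercise value = 0.0000 ≤ continuation, so V_uu = 0.0000
Node ud (S = 82.88): continuation = e^(−0.04)·[0.4240·0.0000 + 0.5760·0.0000] = 0.0000; exercise value = 0.0000 ≤ continuation, so V_ud = 0.0000
Node dd (S = 54.19): continuation = e^(−0.04)·[0.4240·0.0000 + 0.5760·7.9406] = 4.3943; exercise value = 0.0000 ≤ continuation, so V_dd = 4.3943
Node u (S = 97.5): continuation = e^(−0.04)·[0.4240·0.0000 + 0.5760·0.0000] = 0.0000; exercise value = 0.0000 ≤ continuation, so V_u = 0.0000
Node d (S = 63.75): continuation = e^(−0.04)·[0.4240·0.0000 + 0.5760·4.3943] = 2.4318; exercise value = 0.0000 ≤ continuation, so V_d = 2.4318
Node 0 (S = 75): continuation = e^(−0.04)·[0.4240·0.0000 + 0.5760·2.4318] = 1.3457; exercise value = 0.0000 ≤ continuation, so V_0 = 1.3457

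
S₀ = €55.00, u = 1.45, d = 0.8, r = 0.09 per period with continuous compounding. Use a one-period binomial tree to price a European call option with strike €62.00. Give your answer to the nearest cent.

€7.34

Risk-neutral probability p = (e^0.09 − 0.8)/(1.45 − 0.8) = 0.2942/0.6500 = 0.4526
Terminal stock prices: S_u = 79.75, S_d = 44
Terminal payoffs (S − K): max(17.75, 0) = 17.75, max(-18, 0) = 0
Node 0 (S = 55): V_0 = e^(−0.09)·[0.4526·17.7500 + 0.5474·0.0000] = 7.3418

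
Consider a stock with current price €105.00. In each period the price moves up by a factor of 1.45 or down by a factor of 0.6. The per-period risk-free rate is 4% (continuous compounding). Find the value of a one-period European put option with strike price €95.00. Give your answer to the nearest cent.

€14.80

Risk-neutral probability p = (e^0.04 − 0.6)/(1.45 − 0.6) = 0.4408/0.8500 = 0.5186
Terminal stock prices: S_u = 152.2, S_d = 63
Terminal payoffs (K − S): max(-57.25, 0) = 0, max(32, 0) = 32
Node 0 (S = 105): V_0 = e^(−0.04)·[0.5186·0.0000 + 0.4814·32.0000] = 14.8007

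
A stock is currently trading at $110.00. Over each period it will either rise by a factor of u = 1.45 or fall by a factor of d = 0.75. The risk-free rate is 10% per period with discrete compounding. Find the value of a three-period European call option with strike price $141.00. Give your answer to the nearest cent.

$27.40

Risk-neutral probability p = (1 + 0.1 − 0.75)/(1.45 − 0.75) = 0.3500/0.7000 = 0.5000
Terminal stock prices: S_uuu = 335.3, S_uud = 173.5, S_udd = 89.72, S_ddd = 46.41
Terminal payoffs (S − K): max(194.3, 0) = 194.3, max(32.46, 0) = 32.46, max(-51.28, 0) = 0, max(-94.59, 0) = 0
Node uu (S = 231.3): V_uu = 1/1.1·[0.5000·194.3487 + 0.5000·32.4563] = 103.0932
Node ud (S = 119.6): V_ud = 1/1.1·[0.5000·32.4563 + 0.5000·0.0000] = 14.7528
Node dd (S = 61.88): V_dd = 1/1.1·[0.5000·0.0000 + 0.5000·0.0000] = 0.0000
Node u (S = 159.5): V_u = 1/1.1·[0.5000·103.0932 + 0.5000·14.7528] = 53.5664
Node d (S = 82.5): V_d = 1/1.1·[0.5000·14.7528 + 0.5000·0.0000] = 6.7058
Node 0 (S = 110): V_0 = 1/1.1·[0.5000·53.5664 + 0.5000·6.7058] = 27.3965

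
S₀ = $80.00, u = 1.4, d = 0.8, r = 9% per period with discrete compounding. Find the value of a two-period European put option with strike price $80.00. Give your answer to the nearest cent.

$6.47

Risk-neutral probability p = (1 + 0.09 − 0.8)/(1.4 − 0.8) = 0.2900/0.6000 = 0.4833
Terminal stock prices: S_uu = 156.8, S_ud = 89.6, S_dd = 51.2
Terminal payoffs (K − S): max(-76.8, 0) = 0, max(-9.6, 0) = 0, max(28.8, 0) = 28.8
Node u (S = 112): V_u = 1/1.09·[0.4833·0.0000 + 0.5167·0.0000] = 0.0000
Node d (S = 64): V_d = 1/1.09·[0.4833·0.0000 + 0.5167·28.8000] = 13.6514
Node 0 (S = 80): V_0 = 1/1.09·[0.4833·0.0000 + 0.5167·13.6514] = 6.4708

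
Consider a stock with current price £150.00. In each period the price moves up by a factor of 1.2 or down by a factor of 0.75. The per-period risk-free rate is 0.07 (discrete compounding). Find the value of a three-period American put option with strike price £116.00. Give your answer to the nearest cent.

£3.73

Risk-neutral probability p = (1 + 0.07 − 0.75)/(1.2 − 0.75) = 0.3200/0.4500 = 0.7111
Terminal stock prices: S_uuu = 259.2, S_uud = 162, S_udd = 101.2, S_ddd = 63.28
Terminal payoffs (K − S): max(-143.2, 0) = 0, max(-46, 0) = 0, max(14.75, 0) = 14.75, max(52.72, 0) = 52.72
Node uu (S = 216): continuation = 1/1.07·[0.7111·0.0000 + 0.2889·0.0000] = 0.0000; exercise value = 0.0000 ≤ continuation, so V_uu = 0.0000
Node ud (S = 135): continuation = 1/1.07·[0.7111·0.0000 + 0.2889·14.7500] = 3.9823; exercise value = 0.0000 ≤ continuation, so V_ud = 3.9823
Node dd (S = 84.38): continuation = 1/1.07·[0.7111·14.7500 + 0.2889·52.7188] = 24.0362; exercise value = 31.6250 > continuation, so V_dd = 31.6250 (exercise)
Node u (S = 180): continuation = 1/1.07·[0.7111·0.0000 + 0.2889·3.9823] = 1.0752; exercise value = 0.0000 ≤ continuation, so V_u = 1.0752
Node d (S = 112.5): continuation = 1/1.07·[0.7111·3.9823 + 0.2889·31.6250] = 11.1850; exercise value = 3.5000 ≤ continuation, so V_d = 11.1850
Node 0 (S = 150): continuation = 1/1.07·[0.7111·1.0752 + 0.2889·11.1850] = 3.7344; exercise value = 0.0000 ≤ continuation, so V_0 = 3.7344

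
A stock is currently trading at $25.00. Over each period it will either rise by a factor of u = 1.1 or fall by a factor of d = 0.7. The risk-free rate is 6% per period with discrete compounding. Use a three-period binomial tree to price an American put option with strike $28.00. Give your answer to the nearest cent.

$3.00

Risk-neutral probability p = (1 + 0.06 − 0.7)/(1.1 − 0.7) = 0.3600/0.4000 = 0.9000
Terminal stock prices: S_uuu = 33.28, S_uud = 21.18, S_udd = 13.47, S_ddd = 8.575
Terminal payoffs (K − S): max(-5.275, 0) = 0, max(6.825, 0) = 6.825, max(14.53, 0) = 14.53, max(19.43, 0) = 19.43
Node uu (S = 30.25): continuation = 1/1.06·[0.9000·0.0000 + 0.1000·6.8250] = 0.6439; exercise value = 0.0000 ≤ continuation, so V_uu = 0.6439
Node ud (S = 19.25): continuation = 1/1.06·[0.9000·6.8250 + 0.1000·14.5250] = 7.1651; exercise value = 8.7500 > continuation, so V_ud = 8.7500 (exercise)
Node dd (S = 12.25): continuation = 1/1.06·[0.9000·14.5250 + 0.1000·19.4250] = 14.1651; exercise value = 15.7500 > continuation, so V_dd = 15.7500 (exercise)
Node u (S = 27.5): continuation = 1/1.06·[0.9000·0.6439 + 0.1000·8.7500] = 1.3722; exercise value = 0.5000 ≤ continuation, so V_u = 1.3722
Node d (S = 17.5): continuation = 1/1.06·[0.9000·8.7500 + 0.1000·15.7500] = 8.9151; exercise value = 10.5000 > continuation, so V_d = 10.5000 (exercise)
Node 0 (S = 25): continuation = 1/1.06·[0.9000·1.3722 + 0.1000·10.5000] = 2.1556; exercise value = 3.0000 > continuation, so V_0 = 3.0000 (exercise)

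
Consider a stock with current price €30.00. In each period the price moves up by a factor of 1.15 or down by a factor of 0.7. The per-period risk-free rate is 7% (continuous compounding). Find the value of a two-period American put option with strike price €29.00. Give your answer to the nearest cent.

Risk-neutral probability p = (e^0.07 − 0.7)/(1.15 − 0.7) = 0.3725/0.4500 = 0.8278
Terminal stock prices: S_uu = 39.67, S_ud = 24.15, S_dd = 14.7
Terminal payoffs (K − S): max(-10.67, 0) = 0, max(4.85, 0) = 4.85, max(14.3, 0) = 14.3
Node u (S = 34.5): continuation = e^(−0.07)·[0.8278·0.0000 + 0.1722·4.8500] = 0.7787; exercise value = 0.0000 ≤ continuation, so V_u = 0.7787
Node d (S = 21): continuation = e^(−0.07)·[0.8278·4.8500 + 0.1722·14.3000] = 6.0394; exercise value = 8.0000 > continuation, so V_d = 8.0000 (exercise)
Node 0 (S = 30): continuation = e^(−0.07)·[0.8278·0.7787 + 0.1722·8.0000] = 1.8855; exercise value = 0.0000 ≤ continuation, so V_0 = 1.8855

€1.89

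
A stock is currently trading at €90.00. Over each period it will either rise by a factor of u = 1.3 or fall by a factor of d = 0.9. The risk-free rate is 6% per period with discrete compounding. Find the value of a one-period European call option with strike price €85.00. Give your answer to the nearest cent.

€12.08

Risk-neutral probability p = (1 + 0.06 − 0.9)/(1.3 − 0.9) = 0.1600/0.4000 = 0.4000
Terminal stock prices: S_u = 117, S_d = 81
Terminal payoffs (S − K): max(32, 0) = 32, max(-4, 0) = 0
Node 0 (S = 90): V_0 = 1/1.06·[0.4000·32.0000 + 0.6000·0.0000] = 12.0755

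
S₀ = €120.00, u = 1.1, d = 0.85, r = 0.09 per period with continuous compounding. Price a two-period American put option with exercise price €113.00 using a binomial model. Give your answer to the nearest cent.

€0.25

Risk-neutral probability p = (e^0.09 − 0.85)/(1.1 − 0.85) = 0.2442/0.2500 = 0.9767
Terminal stock prices: S_uu = 145.2, S_ud = 112.2, S_dd = 86.7
Terminal payoffs (K − S): max(-32.2, 0) = 0, max(0.8, 0) = 0.8, max(26.3, 0) = 26.3
Node u (S = 132): continuation = e^(−0.09)·[0.9767·0.0000 + 0.0233·0.8000] = 0.0170; exercise value = 0.0000 ≤ continuation, so V_u = 0.0170
Node d (S = 102): continuation = e^(−0.09)·[0.9767·0.8000 + 0.0233·26.3000] = 1.2742; exercise value = 11.0000 > continuation, so V_d = 11.0000 (exercise)
Node 0 (S = 120): continuation = e^(−0.09)·[0.9767·0.0170 + 0.0233·11.0000] = 0.2495; exercise value = 0.0000 ≤ continuation, so V_0 = 0.2495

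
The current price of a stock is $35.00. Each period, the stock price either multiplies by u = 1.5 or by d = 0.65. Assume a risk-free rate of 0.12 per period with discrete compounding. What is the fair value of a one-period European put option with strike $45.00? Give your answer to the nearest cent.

$8.88

Risk-neutral probability p = (1 + 0.12 − 0.65)/(1.5 − 0.65) = 0.4700/0.8500 = 0.5529
Terminal stock prices: S_u = 52.5, S_d = 22.75
Terminal payoffs (K − S): max(-7.5, 0) = 0, max(22.25, 0) = 22.25
Node 0 (S = 35): V_0 = 1/1.12·[0.5529·0.0000 + 0.4471·22.2500] = 8.8813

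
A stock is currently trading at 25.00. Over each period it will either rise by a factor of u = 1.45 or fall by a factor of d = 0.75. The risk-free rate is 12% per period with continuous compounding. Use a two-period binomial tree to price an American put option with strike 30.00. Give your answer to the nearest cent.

Risk-neutral probability p = (e^0.12 − 0.75)/(1.45 − 0.75) = 0.3775/0.7000 = 0.5393
Terminal stock prices: S_uu = 52.56, S_ud = 27.19, S_dd = 14.06
Terminal payoffs (K − S): max(-22.56, 0) = 0, max(2.812, 0) = 2.812, max(15.94, 0) = 15.94
Node u (S = 36.25): continuation = e^(−0.12)·[0.5393·0.0000 + 0.4607·2.8125] = 1.1492; exercise value = 0.0000 ≤ continuation, so V_u = 1.1492
Node d (S = 18.75): continuation = e^(−0.12)·[0.5393·2.8125 + 0.4607·15.9375] = 7.8576; exercise value = 11.2500 > continuation, so V_d = 11.2500 (exercise)
Node 0 (S = 25): continuation = e^(−0.12)·[0.5393·1.1492 + 0.4607·11.2500] = 5.1467; exercise value = 5.0000 ≤ continuation, so V_0 = 5.1467

5.15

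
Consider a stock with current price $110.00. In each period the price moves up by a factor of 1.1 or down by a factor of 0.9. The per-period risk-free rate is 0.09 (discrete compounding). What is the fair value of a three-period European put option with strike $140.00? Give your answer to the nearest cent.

$2.35

Risk-neutral probability p = (1 + 0.09 − 0.9)/(1.1 − 0.9) = 0.1900/0.2000 = 0.9500
Terminal stock prices: S_uuu = 146.4, S_uud = 119.8, S_udd = 98.01, S_ddd = 80.19
Terminal payoffs (K − S): max(-6.41, 0) = 0, max(20.21, 0) = 20.21, max(41.99, 0) = 41.99, max(59.81, 0) = 59.81
Node uu (S = 133.1): V_uu = 1/1.09·[0.9500·0.0000 + 0.0500·20.2100] = 0.9271
Node ud (S = 108.9): V_ud = 1/1.09·[0.9500·20.2100 + 0.0500·41.9900] = 19.5404
Node dd (S = 89.1): V_dd = 1/1.09·[0.9500·41.9900 + 0.0500·59.8100] = 39.3404
Node u (S = 121): V_u = 1/1.09·[0.9500·0.9271 + 0.0500·19.5404] = 1.7043
Node d (S = 99): V_d = 1/1.09·[0.9500·19.5404 + 0.0500·39.3404] = 18.8352
Node 0 (S = 110): V_0 = 1/1.09·[0.9500·1.7043 + 0.0500·18.8352] = 2.3494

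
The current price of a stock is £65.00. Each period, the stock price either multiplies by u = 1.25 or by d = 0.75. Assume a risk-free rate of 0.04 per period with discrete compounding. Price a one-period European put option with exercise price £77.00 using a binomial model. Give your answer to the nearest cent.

£11.41

Risk-neutral probability p = (1 + 0.04 − 0.75)/(1.25 − 0.75) = 0.2900/0.5000 = 0.5800
Terminal stock prices: S_u = 81.25, S_d = 48.75
Terminal payoffs (K − S): max(-4.25, 0) = 0, max(28.25, 0) = 28.25
Node 0 (S = 65): V_0 = 1/1.04·[0.5800·0.0000 + 0.4200·28.2500] = 11.4087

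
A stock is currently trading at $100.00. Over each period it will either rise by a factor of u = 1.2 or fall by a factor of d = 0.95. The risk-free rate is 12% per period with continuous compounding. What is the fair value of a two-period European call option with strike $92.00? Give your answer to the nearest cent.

$27.75

Risk-neutral probability p = (e^0.12 − 0.95)/(1.2 − 0.95) = 0.1775/0.2500 = 0.7100
Terminal stock prices: S_uu = 144, S_ud = 114, S_dd = 90.25
Terminal payoffs (S − K): max(52, 0) = 52, max(22, 0) = 22, max(-1.75, 0) = 0
Node u (S = 120): V_u = e^(−0.12)·[0.7100·52.0000 + 0.2900·22.0000] = 38.4033
Node d (S = 95): V_d = e^(−0.12)·[0.7100·22.0000 + 0.2900·0.0000] = 13.8535
Node 0 (S = 100): V_0 = e^(−0.12)·[0.7100·38.4033 + 0.2900·13.8535] = 27.7460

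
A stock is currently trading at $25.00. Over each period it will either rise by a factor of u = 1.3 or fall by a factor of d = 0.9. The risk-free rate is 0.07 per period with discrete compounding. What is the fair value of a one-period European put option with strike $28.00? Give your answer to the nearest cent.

Risk-neutral probability p = (1 + 0.07 − 0.9)/(1.3 − 0.9) = 0.1700/0.4000 = 0.4250
Terminal stock prices: S_u = 32.5, S_d = 22.5
Terminal payoffs (K − S): max(-4.5, 0) = 0, max(5.5, 0) = 5.5
Node 0 (S = 25): V_0 = 1/1.07·[0.4250·0.0000 + 0.5750·5.5000] = 2.9556

$2.96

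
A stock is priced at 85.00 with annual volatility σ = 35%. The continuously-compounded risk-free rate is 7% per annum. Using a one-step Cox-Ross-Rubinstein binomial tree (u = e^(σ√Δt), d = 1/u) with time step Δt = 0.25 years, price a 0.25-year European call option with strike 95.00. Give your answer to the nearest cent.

CRR parameters: u = e^(σ√Δt) = e^(0.35·√0.25) = 1.1912, d = 1/u = 0.8395
Per-period rate: rΔt = 0.07·0.25 = 0.0175, so R = e^0.0175 = 1.0177
Risk-neutral probability p = (e^0.0175 − 0.8395)/(1.1912 − 0.8395) = 0.1782/0.3518 = 0.5065
Terminal stock prices: S_u = 101.3, S_d = 71.35
Terminal payoffs (S − K): max(6.256, 0) = 6.256, max(-23.65, 0) = 0
Node 0 (S = 85): V_0 = e^(−0.0175)·[0.5065·6.2559 + 0.4935·0.0000] = 3.1139

3.11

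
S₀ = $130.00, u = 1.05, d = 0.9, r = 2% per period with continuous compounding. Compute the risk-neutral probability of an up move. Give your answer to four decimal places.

Risk-neutral probability p = (e^0.02 − 0.9)/(1.05 − 0.9) = 0.1202/0.1500 = 0.8013

p = 0.8013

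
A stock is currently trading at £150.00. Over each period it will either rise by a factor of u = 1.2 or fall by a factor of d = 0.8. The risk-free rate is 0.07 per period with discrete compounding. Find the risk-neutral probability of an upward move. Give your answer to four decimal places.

p = 0.6750

Risk-neutral probability p = (1 + 0.07 − 0.8)/(1.2 − 0.8) = 0.2700/0.4000 = 0.6750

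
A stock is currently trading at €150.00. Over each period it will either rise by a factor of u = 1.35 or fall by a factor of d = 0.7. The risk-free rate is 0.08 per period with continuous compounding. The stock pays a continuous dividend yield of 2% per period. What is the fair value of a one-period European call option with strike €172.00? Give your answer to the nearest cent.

€15.67

Per-period risk-free factor R = e^0.08 = 1.0833; dividend-adjusted growth = e^(0.08−0.02) = 1.0618.
Risk-neutral probability p = (1.0618 − 0.7)/(1.35 − 0.7) = 0.3618/0.6500 = 0.5567
Terminal stock prices: S_u = 202.5, S_d = 105
Terminal payoffs (S − K): max(30.5, 0) = 30.5, max(-67, 0) = 0
Node 0 (S = 150): V_0 = e^(−0.08)·[0.5567·30.5000 + 0.4433·0.0000] = 15.6731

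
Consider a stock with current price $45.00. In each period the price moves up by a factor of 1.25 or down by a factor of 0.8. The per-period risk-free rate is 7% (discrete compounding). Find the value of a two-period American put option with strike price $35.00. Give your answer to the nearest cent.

$0.87

Risk-neutral probability p = (1 + 0.07 − 0.8)/(1.25 − 0.8) = 0.2700/0.4500 = 0.6000
Terminal stock prices: S_uu = 70.31, S_ud = 45, S_dd = 28.8
Terminal payoffs (K − S): max(-35.31, 0) = 0, max(-10, 0) = 0, max(6.2, 0) = 6.2
Node u (S = 56.25): continuation = 1/1.07·[0.6000·0.0000 + 0.4000·0.0000] = 0.0000; exercise value = 0.0000 ≤ continuation, so V_u = 0.0000
Node d (S = 36): continuation = 1/1.07·[0.6000·0.0000 + 0.4000·6.2000] = 2.3178; exercise value = 0.0000 ≤ continuation, so V_d = 2.3178
Node 0 (S = 45): continuation = 1/1.07·[0.6000·0.0000 + 0.4000·2.3178] = 0.8665; exercise value = 0.0000 ≤ continuation, so V_0 = 0.8665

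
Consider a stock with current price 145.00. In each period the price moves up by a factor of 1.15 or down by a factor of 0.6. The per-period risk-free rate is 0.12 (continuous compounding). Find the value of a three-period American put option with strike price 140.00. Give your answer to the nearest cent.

3.81

Risk-neutral probability p = (e^0.12 − 0.6)/(1.15 − 0.6) = 0.5275/0.5500 = 0.9591
Terminal stock prices: S_uuu = 220.5, S_uud = 115.1, S_udd = 60.03, S_ddd = 31.32
Terminal payoffs (K − S): max(-80.53, 0) = 0, max(24.94, 0) = 24.94, max(79.97, 0) = 79.97, max(108.7, 0) = 108.7
Node uu (S = 191.8): continuation = e^(−0.12)·[0.9591·0.0000 + 0.0409·24.9425] = 0.9051; exercise value = 0.0000 ≤ continuation, so V_uu = 0.9051
Node ud (S = 100): continuation = e^(−0.12)·[0.9591·24.9425 + 0.0409·79.9700] = 24.1189; exercise value = 39.9500 > continuation, so V_ud = 39.9500 (exercise)
Node dd (S = 52.2): continuation = e^(−0.12)·[0.9591·79.9700 + 0.0409·108.6800] = 71.9689; exercise value = 87.8000 > continuation, so V_dd = 87.8000 (exercise)
Node u (S = 166.8): continuation = e^(−0.12)·[0.9591·0.9051 + 0.0409·39.9500] = 2.2196; exercise value = 0.0000 ≤ continuation, so V_u = 2.2196
Node d (S = 87): continuation = e^(−0.12)·[0.9591·39.9500 + 0.0409·87.8000] = 37.1689; exercise value = 53.0000 > continuation, so V_d = 53.0000 (exercise)
Node 0 (S = 145): continuation = e^(−0.12)·[0.9591·2.2196 + 0.0409·53.0000] = 3.8114; exercise value = 0.0000 ≤ continuation, so V_0 = 3.8114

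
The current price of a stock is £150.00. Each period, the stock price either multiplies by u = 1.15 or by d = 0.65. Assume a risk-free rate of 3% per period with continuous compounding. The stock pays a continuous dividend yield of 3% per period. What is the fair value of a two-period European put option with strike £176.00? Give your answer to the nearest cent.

Per-period risk-free factor R = e^0.03 = 1.0305; dividend-adjusted growth = e^(0.03−0.03) = 1.0000.
Risk-neutral probability p = (1.0000 − 0.65)/(1.15 − 0.65) = 0.3500/0.5000 = 0.7000
Terminal stock prices: S_uu = 198.4, S_ud = 112.1, S_dd = 63.38
Terminal payoffs (K − S): max(-22.37, 0) = 0, max(63.88, 0) = 63.88, max(112.6, 0) = 112.6
Node u (S = 172.5): V_u = e^(−0.03)·[0.7000·0.0000 + 0.3000·63.8750] = 18.5962
Node d (S = 97.5): V_d = e^(−0.03)·[0.7000·63.8750 + 0.3000·112.6250] = 76.1800
Node 0 (S = 150): V_0 = e^(−0.03)·[0.7000·18.5962 + 0.3000·76.1800] = 34.8111

£34.81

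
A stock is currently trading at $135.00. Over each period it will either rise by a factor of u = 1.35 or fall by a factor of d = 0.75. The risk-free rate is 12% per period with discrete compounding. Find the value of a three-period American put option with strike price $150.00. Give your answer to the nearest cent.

Risk-neutral probability p = (1 + 0.12 − 0.75)/(1.35 − 0.75) = 0.3700/0.6000 = 0.6167
Terminal stock prices: S_uuu = 332.2, S_uud = 184.5, S_udd = 102.5, S_ddd = 56.95
Terminal payoffs (K − S): max(-182.2, 0) = 0, max(-34.53, 0) = 0, max(47.48, 0) = 47.48, max(93.05, 0) = 93.05
Node uu (S = 246): continuation = 1/1.12·[0.6167·0.0000 + 0.3833·0.0000] = 0.0000; exercise value = 0.0000 ≤ continuation, so V_uu = 0.0000
Node ud (S = 136.7): continuation = 1/1.12·[0.6167·0.0000 + 0.3833·47.4844] = 16.2521; exercise value = 13.3125 ≤ continuation, so V_ud = 16.2521
Node dd (S = 75.94): continuation = 1/1.12·[0.6167·47.4844 + 0.3833·93.0469] = 57.9911; exercise value = 74.0625 > continuation, so V_dd = 74.0625 (exercise)
Node u (S = 182.2): continuation = 1/1.12·[0.6167·0.0000 + 0.3833·16.2521] = 5.5625; exercise value = 0.0000 ≤ continuation, so V_u = 5.5625
Node d (S = 101.2): continuation = 1/1.12·[0.6167·16.2521 + 0.3833·74.0625] = 34.2971; exercise value = 48.7500 > continuation, so V_d = 48.7500 (exercise)
Node 0 (S = 135): continuation = 1/1.12·[0.6167·5.5625 + 0.3833·48.7500] = 19.7479; exercise value = 15.0000 ≤ continuation, so V_0 = 19.7479

$19.75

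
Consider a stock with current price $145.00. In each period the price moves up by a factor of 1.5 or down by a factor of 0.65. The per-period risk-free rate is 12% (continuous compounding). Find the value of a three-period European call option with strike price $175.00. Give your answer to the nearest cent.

$49.61

Risk-neutral probability p = (e^0.12 − 0.65)/(1.5 − 0.65) = 0.4775/0.8500 = 0.5618
Terminal stock prices: S_uuu = 489.4, S_uud = 212.1, S_udd = 91.89, S_ddd = 39.82
Terminal payoffs (S − K): max(314.4, 0) = 314.4, max(37.06, 0) = 37.06, max(-83.11, 0) = 0, max(-135.2, 0) = 0
Node uu (S = 326.2): V_uu = e^(−0.12)·[0.5618·314.3750 + 0.4382·37.0625] = 171.0389
Node ud (S = 141.4): V_ud = e^(−0.12)·[0.5618·37.0625 + 0.4382·0.0000] = 18.4659
Node dd (S = 61.26): V_dd = e^(−0.12)·[0.5618·0.0000 + 0.4382·0.0000] = 0.0000
Node u (S = 217.5): V_u = e^(−0.12)·[0.5618·171.0389 + 0.4382·18.4659] = 92.3954
Node d (S = 94.25): V_d = e^(−0.12)·[0.5618·18.4659 + 0.4382·0.0000] = 9.2004
Node 0 (S = 145): V_0 = e^(−0.12)·[0.5618·92.3954 + 0.4382·9.2004] = 49.6109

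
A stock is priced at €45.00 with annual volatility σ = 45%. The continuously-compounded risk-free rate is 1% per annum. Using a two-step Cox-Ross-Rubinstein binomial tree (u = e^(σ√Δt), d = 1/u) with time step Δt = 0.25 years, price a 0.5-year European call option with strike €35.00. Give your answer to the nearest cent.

€12.08

CRR parameters: u = e^(σ√Δt) = e^(0.45·√0.25) = 1.2523, d = 1/u = 0.7985
Per-period rate: rΔt = 0.01·0.25 = 0.0025, so R = e^0.0025 = 1.0025
Risk-neutral probability p = (e^0.0025 − 0.7985)/(1.2523 − 0.7985) = 0.2040/0.4538 = 0.4495
Terminal stock prices: S_uu = 70.57, S_ud = 45, S_dd = 28.69
Terminal payoffs (S − K): max(35.57, 0) = 35.57, max(10, 0) = 10, max(-6.307, 0) = 0
Node u (S = 56.35): V_u = e^(−0.0025)·[0.4495·35.5740 + 0.5505·10.0000] = 21.4419
Node d (S = 35.93): V_d = e^(−0.0025)·[0.4495·10.0000 + 0.5505·0.0000] = 4.4838
Node 0 (S = 45): V_0 = e^(−0.0025)·[0.4495·21.4419 + 0.5505·4.4838] = 12.0763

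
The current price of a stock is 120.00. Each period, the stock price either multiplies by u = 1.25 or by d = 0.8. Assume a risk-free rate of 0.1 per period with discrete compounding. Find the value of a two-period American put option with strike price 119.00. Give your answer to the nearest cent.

Risk-neutral probability p = (1 + 0.1 − 0.8)/(1.25 − 0.8) = 0.3000/0.4500 = 0.6667
Terminal stock prices: S_uu = 187.5, S_ud = 120, S_dd = 76.8
Terminal payoffs (K − S): max(-68.5, 0) = 0, max(-1, 0) = 0, max(42.2, 0) = 42.2
Node u (S = 150): continuation = 1/1.1·[0.6667·0.0000 + 0.3333·0.0000] = 0.0000; exercise value = 0.0000 ≤ continuation, so V_u = 0.0000
Node d (S = 96): continuation = 1/1.1·[0.6667·0.0000 + 0.3333·42.2000] = 12.7879; exercise value = 23.0000 > continuation, so V_d = 23.0000 (exercise)
Node 0 (S = 120): continuation = 1/1.1·[0.6667·0.0000 + 0.3333·23.0000] = 6.9697; exercise value = 0.0000 ≤ continuation, so V_0 = 6.9697

6.97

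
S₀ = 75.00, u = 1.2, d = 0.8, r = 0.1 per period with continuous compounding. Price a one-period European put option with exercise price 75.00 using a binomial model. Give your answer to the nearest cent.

Risk-neutral probability p = (e^0.1 − 0.8)/(1.2 − 0.8) = 0.3052/0.4000 = 0.7629
Terminal stock prices: S_u = 90, S_d = 60
Terminal payoffs (K − S): max(-15, 0) = 0, max(15, 0) = 15
Node 0 (S = 75): V_0 = e^(−0.1)·[0.7629·0.0000 + 0.2371·15.0000] = 3.2177

3.22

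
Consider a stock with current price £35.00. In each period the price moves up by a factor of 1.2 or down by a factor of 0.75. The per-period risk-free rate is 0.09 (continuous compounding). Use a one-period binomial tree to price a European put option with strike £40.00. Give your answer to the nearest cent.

Risk-neutral probability p = (e^0.09 − 0.75)/(1.2 − 0.75) = 0.3442/0.4500 = 0.7648
Terminal stock prices: S_u = 42, S_d = 26.25
Terminal payoffs (K − S): max(-2, 0) = 0, max(13.75, 0) = 13.75
Node 0 (S = 35): V_0 = e^(−0.09)·[0.7648·0.0000 + 0.2352·13.7500] = 2.9553

£2.96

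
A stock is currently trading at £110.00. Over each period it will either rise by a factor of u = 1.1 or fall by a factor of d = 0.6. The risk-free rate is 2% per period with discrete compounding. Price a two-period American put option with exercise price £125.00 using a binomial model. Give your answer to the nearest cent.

£16.02

Risk-neutral probability p = (1 + 0.02 − 0.6)/(1.1 − 0.6) = 0.4200/0.5000 = 0.8400
Terminal stock prices: S_uu = 133.1, S_ud = 72.6, S_dd = 39.6
Terminal payoffs (K − S): max(-8.1, 0) = 0, max(52.4, 0) = 52.4, max(85.4, 0) = 85.4
Node u (S = 121): continuation = 1/1.02·[0.8400·0.0000 + 0.1600·52.4000] = 8.2196; exercise value = 4.0000 ≤ continuation, so V_u = 8.2196
Node d (S = 66): continuation = 1/1.02·[0.8400·52.4000 + 0.1600·85.4000] = 56.5490; exercise value = 59.0000 > continuation, so V_d = 59.0000 (exercise)
Node 0 (S = 110): continuation = 1/1.02·[0.8400·8.2196 + 0.1600·59.0000] = 16.0240; exercise value = 15.0000 ≤ continuation, so V_0 = 16.0240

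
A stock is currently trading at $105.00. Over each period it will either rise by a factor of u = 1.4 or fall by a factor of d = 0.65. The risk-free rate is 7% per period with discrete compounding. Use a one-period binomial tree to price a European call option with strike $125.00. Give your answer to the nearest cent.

Risk-neutral probability p = (1 + 0.07 − 0.65)/(1.4 − 0.65) = 0.4200/0.7500 = 0.5600
Terminal stock prices: S_u = 147, S_d = 68.25
Terminal payoffs (S − K): max(22, 0) = 22, max(-56.75, 0) = 0
Node 0 (S = 105): V_0 = 1/1.07·[0.5600·22.0000 + 0.4400·0.0000] = 11.5140

$11.51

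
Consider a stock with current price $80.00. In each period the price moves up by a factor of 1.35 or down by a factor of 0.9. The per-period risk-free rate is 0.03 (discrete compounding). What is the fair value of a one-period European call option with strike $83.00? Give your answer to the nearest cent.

Risk-neutral probability p = (1 + 0.03 − 0.9)/(1.35 − 0.9) = 0.1300/0.4500 = 0.2889
Terminal stock prices: S_u = 108, S_d = 72
Terminal payoffs (S − K): max(25, 0) = 25, max(-11, 0) = 0
Node 0 (S = 80): V_0 = 1/1.03·[0.2889·25.0000 + 0.7111·0.0000] = 7.0119

$7.01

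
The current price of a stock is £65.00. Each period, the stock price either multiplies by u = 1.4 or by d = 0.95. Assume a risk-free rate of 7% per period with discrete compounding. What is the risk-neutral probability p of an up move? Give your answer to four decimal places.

Risk-neutral probability p = (1 + 0.07 − 0.95)/(1.4 − 0.95) = 0.1200/0.4500 = 0.2667

p = 0.2667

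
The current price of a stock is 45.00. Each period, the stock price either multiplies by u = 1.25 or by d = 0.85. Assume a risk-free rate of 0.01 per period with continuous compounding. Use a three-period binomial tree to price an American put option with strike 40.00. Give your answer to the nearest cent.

2.64

Risk-neutral probability p = (e^0.01 − 0.85)/(1.25 − 0.85) = 0.1601/0.4000 = 0.4001
Terminal stock prices: S_uuu = 87.89, S_uud = 59.77, S_udd = 40.64, S_ddd = 27.64
Terminal payoffs (K − S): max(-47.89, 0) = 0, max(-19.77, 0) = 0, max(-0.6406, 0) = 0, max(12.36, 0) = 12.36
Node uu (S = 70.31): continuation = e^(−0.01)·[0.4001·0.0000 + 0.5999·0.0000] = 0.0000; exercise value = 0.0000 ≤ continuation, so V_uu = 0.0000
Node ud (S = 47.81): continuation = e^(−0.01)·[0.4001·0.0000 + 0.5999·0.0000] = 0.0000; exercise value = 0.0000 ≤ continuation, so V_ud = 0.0000
Node dd (S = 32.51): continuation = e^(−0.01)·[0.4001·0.0000 + 0.5999·12.3644] = 7.3433; exercise value = 7.4875 > continuation, so V_dd = 7.4875 (exercise)
Node u (S = 56.25): continuation = e^(−0.01)·[0.4001·0.0000 + 0.5999·0.0000] = 0.0000; exercise value = 0.0000 ≤ continuation, so V_u = 0.0000
Node d (S = 38.25): continuation = e^(−0.01)·[0.4001·0.0000 + 0.5999·7.4875] = 4.4469; exercise value = 1.7500 ≤ continuation, so V_d = 4.4469
Node 0 (S = 45): continuation = e^(−0.01)·[0.4001·0.0000 + 0.5999·4.4469] = 2.6410; exercise value = 0.0000 ≤ continuation, so V_0 = 2.6410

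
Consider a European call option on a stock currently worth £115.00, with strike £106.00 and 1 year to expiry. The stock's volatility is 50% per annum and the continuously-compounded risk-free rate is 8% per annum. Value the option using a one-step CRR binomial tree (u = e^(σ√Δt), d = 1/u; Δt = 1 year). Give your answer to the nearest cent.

CRR parameters: u = e^(σ√Δt) = e^(0.5·√1) = 1.6487, d = 1/u = 0.6065
Per-period rate: rΔt = 0.08·1 = 0.08, so R = e^0.08 = 1.0833
Risk-neutral probability p = (e^0.08 − 0.6065)/(1.6487 − 0.6065) = 0.4768/1.0422 = 0.4575
Terminal stock prices: S_u = 189.6, S_d = 69.75
Terminal payoffs (S − K): max(83.6, 0) = 83.6, max(-36.25, 0) = 0
Node 0 (S = 115): V_0 = e^(−0.08)·[0.4575·83.6029 + 0.5425·0.0000] = 35.3043

£35.30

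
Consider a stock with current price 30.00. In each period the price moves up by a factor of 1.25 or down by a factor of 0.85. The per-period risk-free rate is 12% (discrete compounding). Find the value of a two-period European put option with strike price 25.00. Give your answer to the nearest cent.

0.28

Risk-neutral probability p = (1 + 0.12 − 0.85)/(1.25 − 0.85) = 0.2700/0.4000 = 0.6750
Terminal stock prices: S_uu = 46.88, S_ud = 31.88, S_dd = 21.67
Terminal payoffs (K − S): max(-21.88, 0) = 0, max(-6.875, 0) = 0, max(3.325, 0) = 3.325
Node u (S = 37.5): V_u = 1/1.12·[0.6750·0.0000 + 0.3250·0.0000] = 0.0000
Node d (S = 25.5): V_d = 1/1.12·[0.6750·0.0000 + 0.3250·3.3250] = 0.9648
Node 0 (S = 30): V_0 = 1/1.12·[0.6750·0.0000 + 0.3250·0.9648] = 0.2800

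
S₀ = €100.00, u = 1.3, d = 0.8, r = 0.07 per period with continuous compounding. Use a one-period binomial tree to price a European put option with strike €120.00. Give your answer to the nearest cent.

Risk-neutral probability p = (e^0.07 − 0.8)/(1.3 − 0.8) = 0.2725/0.5000 = 0.5450
Terminal stock prices: S_u = 130, S_d = 80
Terminal payoffs (K − S): max(-10, 0) = 0, max(40, 0) = 40
Node 0 (S = 100): V_0 = e^(−0.07)·[0.5450·0.0000 + 0.4550·40.0000] = 16.9690

€16.97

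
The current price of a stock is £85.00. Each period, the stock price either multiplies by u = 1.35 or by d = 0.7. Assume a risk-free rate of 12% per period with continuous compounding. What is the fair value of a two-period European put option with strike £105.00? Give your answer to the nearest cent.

Risk-neutral probability p = (e^0.12 − 0.7)/(1.35 − 0.7) = 0.4275/0.6500 = 0.6577
Terminal stock prices: S_uu = 154.9, S_ud = 80.33, S_dd = 41.65
Terminal payoffs (K − S): max(-49.91, 0) = 0, max(24.67, 0) = 24.67, max(63.35, 0) = 63.35
Node u (S = 114.8): V_u = e^(−0.12)·[0.6577·0.0000 + 0.3423·24.6750] = 7.4914
Node d (S = 59.5): V_d = e^(−0.12)·[0.6577·24.6750 + 0.3423·63.3500] = 33.6266
Node 0 (S = 85): V_0 = e^(−0.12)·[0.6577·7.4914 + 0.3423·33.6266] = 14.5791

£14.58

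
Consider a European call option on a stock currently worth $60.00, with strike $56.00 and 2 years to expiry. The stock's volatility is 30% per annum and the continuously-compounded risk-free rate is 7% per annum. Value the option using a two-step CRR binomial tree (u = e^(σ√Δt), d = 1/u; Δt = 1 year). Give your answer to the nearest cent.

CRR parameters: u = e^(σ√Δt) = e^(0.3·√1) = 1.3499, d = 1/u = 0.7408
Per-period rate: rΔt = 0.07·1 = 0.07, so R = e^0.07 = 1.0725
Risk-neutral probability p = (e^0.07 − 0.7408)/(1.3499 − 0.7408) = 0.3317/0.6090 = 0.5446
Terminal stock prices: S_uu = 109.3, S_ud = 60, S_dd = 32.93
Terminal payoffs (S − K): max(53.33, 0) = 53.33, max(4, 0) = 4, max(-23.07, 0) = 0
Node u (S = 80.99): V_u = e^(−0.07)·[0.5446·53.3271 + 0.4554·4.0000] = 28.7775
Node d (S = 44.45): V_d = e^(−0.07)·[0.5446·4.0000 + 0.4554·0.0000] = 2.0312
Node 0 (S = 60): V_0 = e^(−0.07)·[0.5446·28.7775 + 0.4554·2.0312] = 15.4754

$15.48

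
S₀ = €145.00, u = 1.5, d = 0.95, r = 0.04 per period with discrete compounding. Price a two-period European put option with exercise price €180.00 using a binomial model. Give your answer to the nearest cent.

€31.78

Risk-neutral probability p = (1 + 0.04 − 0.95)/(1.5 − 0.95) = 0.0900/0.5500 = 0.1636
Terminal stock prices: S_uu = 326.2, S_ud = 206.6, S_dd = 130.9
Terminal payoffs (K − S): max(-146.2, 0) = 0, max(-26.62, 0) = 0, max(49.14, 0) = 49.14
Node u (S = 217.5): V_u = 1/1.04·[0.1636·0.0000 + 0.8364·0.0000] = 0.0000
Node d (S = 137.8): V_d = 1/1.04·[0.1636·0.0000 + 0.8364·49.1375] = 39.5162
Node 0 (S = 145): V_0 = 1/1.04·[0.1636·0.0000 + 0.8364·39.5162] = 31.7787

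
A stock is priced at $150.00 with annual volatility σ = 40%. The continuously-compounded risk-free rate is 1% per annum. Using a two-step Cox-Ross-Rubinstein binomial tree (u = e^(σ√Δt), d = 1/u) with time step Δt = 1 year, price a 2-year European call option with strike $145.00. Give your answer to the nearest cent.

$34.03

CRR parameters: u = e^(σ√Δt) = e^(0.4·√1) = 1.4918, d = 1/u = 0.6703
Per-period rate: rΔt = 0.01·1 = 0.01, so R = e^0.01 = 1.0101
Risk-neutral probability p = (e^0.01 − 0.6703)/(1.4918 − 0.6703) = 0.3397/0.8215 = 0.4135
Terminal stock prices: S_uu = 333.8, S_ud = 150, S_dd = 67.4
Terminal payoffs (S − K): max(188.8, 0) = 188.8, max(5, 0) = 5, max(-77.6, 0) = 0
Node u (S = 223.8): V_u = e^(−0.01)·[0.4135·188.8311 + 0.5865·5.0000] = 80.2165
Node d (S = 100.5): V_d = e^(−0.01)·[0.4135·5.0000 + 0.5865·0.0000] = 2.0472
Node 0 (S = 150): V_0 = e^(−0.01)·[0.4135·80.2165 + 0.5865·2.0472] = 34.0318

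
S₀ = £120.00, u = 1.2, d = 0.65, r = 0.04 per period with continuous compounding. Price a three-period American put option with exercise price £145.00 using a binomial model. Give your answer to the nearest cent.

Risk-neutral probability p = (e^0.04 − 0.65)/(1.2 − 0.65) = 0.3908/0.5500 = 0.7106
Terminal stock prices: S_uuu = 207.4, S_uud = 112.3, S_udd = 60.84, S_ddd = 32.95
Terminal payoffs (K − S): max(-62.36, 0) = 0, max(32.68, 0) = 32.68, max(84.16, 0) = 84.16, max(112, 0) = 112
Node uu (S = 172.8): continuation = e^(−0.04)·[0.7106·0.0000 + 0.2894·32.6800] = 9.0879; exercise value = 0.0000 ≤ continuation, so V_uu = 9.0879
Node ud (S = 93.6): continuation = e^(−0.04)·[0.7106·32.6800 + 0.2894·84.1600] = 45.7145; exercise value = 51.4000 > continuation, so V_ud = 51.4000 (exercise)
Node dd (S = 50.7): continuation = e^(−0.04)·[0.7106·84.1600 + 0.2894·112.0450] = 88.6145; exercise value = 94.3000 > continuation, so V_dd = 94.3000 (exercise)
Node u (S = 144): continuation = e^(−0.04)·[0.7106·9.0879 + 0.2894·51.4000] = 20.4979; exercise value = 1.0000 ≤ continuation, so V_u = 20.4979
Node d (S = 78): continuation = e^(−0.04)·[0.7106·51.4000 + 0.2894·94.3000] = 61.3145; exercise value = 67.0000 > continuation, so V_d = 67.0000 (exercise)
Node 0 (S = 120): continuation = e^(−0.04)·[0.7106·20.4979 + 0.2894·67.0000] = 32.6258; exercise value = 25.0000 ≤ continuation, so V_0 = 32.6258

£32.63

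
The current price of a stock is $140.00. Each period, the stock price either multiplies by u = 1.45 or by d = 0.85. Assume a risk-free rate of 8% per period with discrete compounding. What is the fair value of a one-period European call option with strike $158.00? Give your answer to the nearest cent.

$15.97

Risk-neutral probability p = (1 + 0.08 − 0.85)/(1.45 − 0.85) = 0.2300/0.6000 = 0.3833
Terminal stock prices: S_u = 203, S_d = 119
Terminal payoffs (S − K): max(45, 0) = 45, max(-39, 0) = 0
Node 0 (S = 140): V_0 = 1/1.08·[0.3833·45.0000 + 0.6167·0.0000] = 15.9722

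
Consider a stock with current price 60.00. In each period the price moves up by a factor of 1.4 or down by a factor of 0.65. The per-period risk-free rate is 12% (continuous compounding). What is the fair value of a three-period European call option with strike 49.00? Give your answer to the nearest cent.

Risk-neutral probability p = (e^0.12 − 0.65)/(1.4 − 0.65) = 0.4775/0.7500 = 0.6367
Terminal stock prices: S_uuu = 164.6, S_uud = 76.44, S_udd = 35.49, S_ddd = 16.48
Terminal payoffs (S − K): max(115.6, 0) = 115.6, max(27.44, 0) = 27.44, max(-13.51, 0) = 0, max(-32.52, 0) = 0
Node uu (S = 117.6): V_uu = e^(−0.12)·[0.6367·115.6400 + 0.3633·27.4400] = 74.1409
Node ud (S = 54.6): V_ud = e^(−0.12)·[0.6367·27.4400 + 0.3633·0.0000] = 15.4945
Node dd (S = 25.35): V_dd = e^(−0.12)·[0.6367·0.0000 + 0.3633·0.0000] = 0.0000
Node u (S = 84): V_u = e^(−0.12)·[0.6367·74.1409 + 0.3633·15.4945] = 46.8582
Node d (S = 39): V_d = e^(−0.12)·[0.6367·15.4945 + 0.3633·0.0000] = 8.7493
Node 0 (S = 60): V_0 = e^(−0.12)·[0.6367·46.8582 + 0.3633·8.7493] = 29.2788

29.28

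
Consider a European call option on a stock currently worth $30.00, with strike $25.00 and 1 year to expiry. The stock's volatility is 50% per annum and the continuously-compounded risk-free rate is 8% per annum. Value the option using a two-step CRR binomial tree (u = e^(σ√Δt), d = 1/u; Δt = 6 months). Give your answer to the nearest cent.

CRR parameters: u = e^(σ√Δt) = e^(0.5·√0.5) = 1.4241, d = 1/u = 0.7022
Per-period rate: rΔt = 0.08·0.5 = 0.04, so R = e^0.04 = 1.0408
Risk-neutral probability p = (e^0.04 − 0.7022)/(1.4241 − 0.7022) = 0.3386/0.7219 = 0.4691
Terminal stock prices: S_uu = 60.84, S_ud = 30, S_dd = 14.79
Terminal payoffs (S − K): max(35.84, 0) = 35.84, max(5, 0) = 5, max(-10.21, 0) = 0
Node u (S = 42.72): V_u = e^(−0.04)·[0.4691·35.8434 + 0.5309·5.0000] = 18.7038
Node d (S = 21.07): V_d = e^(−0.04)·[0.4691·5.0000 + 0.5309·0.0000] = 2.2533
Node 0 (S = 30): V_0 = e^(−0.04)·[0.4691·18.7038 + 0.5309·2.2533] = 9.5785

$9.58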